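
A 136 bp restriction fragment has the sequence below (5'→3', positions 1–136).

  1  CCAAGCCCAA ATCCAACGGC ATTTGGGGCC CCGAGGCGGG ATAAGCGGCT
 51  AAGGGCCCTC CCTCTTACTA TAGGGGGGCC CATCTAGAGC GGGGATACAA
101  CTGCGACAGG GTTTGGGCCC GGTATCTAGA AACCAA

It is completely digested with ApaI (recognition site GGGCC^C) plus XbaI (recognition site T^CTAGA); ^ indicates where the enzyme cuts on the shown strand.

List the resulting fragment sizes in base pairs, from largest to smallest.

ApaI sites (GGGCCC) start at positions 26, 53, 76, 115.
ApaI cuts after base 5 of each site (before the last base), so after positions 30, 57, 80, 119.
XbaI sites (TCTAGA) start at positions 83, 125.
XbaI cuts after the first base of each site, so after positions 83, 125.
Combined cut positions: 30, 57, 80, 83, 119, 125.
Linear molecule, 6 cuts → 7 fragments:
  1–30 → 30 bp
  31–57 → 27 bp
  58–80 → 23 bp
  81–83 → 3 bp
  84–119 → 36 bp
  120–125 → 6 bp
  126–136 → 11 bp
Sorted largest to smallest: 36, 30, 27, 23, 11, 6, 3 bp.

36, 30, 27, 23, 11, 6, 3 bp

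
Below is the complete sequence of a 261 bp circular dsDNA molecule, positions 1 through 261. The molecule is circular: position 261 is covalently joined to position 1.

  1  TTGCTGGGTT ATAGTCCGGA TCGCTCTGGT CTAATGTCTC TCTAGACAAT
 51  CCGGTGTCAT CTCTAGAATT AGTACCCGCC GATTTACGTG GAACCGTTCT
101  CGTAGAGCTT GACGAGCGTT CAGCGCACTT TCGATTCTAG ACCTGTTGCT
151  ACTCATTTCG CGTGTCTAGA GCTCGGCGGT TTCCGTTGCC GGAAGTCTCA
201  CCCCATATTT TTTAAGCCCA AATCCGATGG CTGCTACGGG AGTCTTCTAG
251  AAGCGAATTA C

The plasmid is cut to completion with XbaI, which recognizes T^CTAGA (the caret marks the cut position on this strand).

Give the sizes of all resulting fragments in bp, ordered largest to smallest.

81, 74, 56, 29, 21 bp

XbaI sites (TCTAGA) start at positions 41, 62, 136, 165, 246.
XbaI cuts after the first base of each site, so after positions 41, 62, 136, 165, 246.
Circular molecule, 5 cuts → 5 fragments:
  42–62 → 21 bp
  63–136 → 74 bp
  137–165 → 29 bp
  166–246 → 81 bp
  247–261 then 1–41 → 15 + 41 = 56 bp
Sorted largest to smallest: 81, 74, 56, 29, 21 bp.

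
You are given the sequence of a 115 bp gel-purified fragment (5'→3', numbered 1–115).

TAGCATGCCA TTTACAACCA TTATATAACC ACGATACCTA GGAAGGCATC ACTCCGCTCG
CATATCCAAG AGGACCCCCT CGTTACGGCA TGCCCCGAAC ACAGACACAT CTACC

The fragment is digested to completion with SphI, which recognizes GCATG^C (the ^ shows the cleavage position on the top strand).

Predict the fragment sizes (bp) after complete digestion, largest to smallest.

85, 23, 7 bp

SphI sites (GCATGC) start at positions 3, 88.
SphI cuts after base 5 of each site (before the last base), so after positions 7, 92.
Linear molecule, 2 cuts → 3 fragments:
  1–7 → 7 bp
  8–92 → 85 bp
  93–115 → 23 bp
Sorted largest to smallest: 85, 23, 7 bp.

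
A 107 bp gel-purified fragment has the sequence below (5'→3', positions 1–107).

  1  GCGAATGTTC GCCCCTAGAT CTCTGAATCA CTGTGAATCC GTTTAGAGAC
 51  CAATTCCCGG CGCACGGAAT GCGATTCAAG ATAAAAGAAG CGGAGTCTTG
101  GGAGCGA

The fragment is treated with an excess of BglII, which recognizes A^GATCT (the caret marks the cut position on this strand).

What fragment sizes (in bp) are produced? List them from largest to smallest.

90, 17 bp

The BglII site (AGATCT) starts at position 17.
BglII cuts after the first base of each site, so after position 17.
Linear molecule, 1 cut → 2 fragments:
  1–17 → 17 bp
  18–107 → 90 bp
Sorted largest to smallest: 90, 17 bp.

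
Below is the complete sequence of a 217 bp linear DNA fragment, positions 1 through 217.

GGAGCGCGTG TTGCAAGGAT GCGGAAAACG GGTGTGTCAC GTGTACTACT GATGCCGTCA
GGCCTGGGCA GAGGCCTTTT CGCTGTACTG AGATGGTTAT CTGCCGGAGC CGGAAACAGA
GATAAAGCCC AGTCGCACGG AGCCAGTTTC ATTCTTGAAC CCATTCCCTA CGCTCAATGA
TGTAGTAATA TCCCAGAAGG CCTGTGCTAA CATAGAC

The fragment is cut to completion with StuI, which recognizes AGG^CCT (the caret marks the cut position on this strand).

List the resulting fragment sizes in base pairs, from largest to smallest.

StuI sites (AGGCCT) start at positions 60, 72, 198.
StuI cuts after base 3 of each site, so after positions 62, 74, 200.
Linear molecule, 3 cuts → 4 fragments:
  1–62 → 62 bp
  63–74 → 12 bp
  75–200 → 126 bp
  201–217 → 17 bp
Sorted largest to smallest: 126, 62, 17, 12 bp.

126, 62, 17, 12 bp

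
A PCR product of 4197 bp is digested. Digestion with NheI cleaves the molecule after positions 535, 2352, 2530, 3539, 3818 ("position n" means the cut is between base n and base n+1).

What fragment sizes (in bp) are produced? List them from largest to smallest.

1817, 1009, 535, 379, 279, 178 bp

Linear molecule, 5 cuts → 6 fragments:
  535 − 0 = 535 bp
  2352 − 535 = 1817 bp
  2530 − 2352 = 178 bp
  3539 − 2530 = 1009 bp
  3818 − 3539 = 279 bp
  4197 − 3818 = 379 bp
Sorted largest to smallest: 1817, 1009, 535, 379, 279, 178 bp.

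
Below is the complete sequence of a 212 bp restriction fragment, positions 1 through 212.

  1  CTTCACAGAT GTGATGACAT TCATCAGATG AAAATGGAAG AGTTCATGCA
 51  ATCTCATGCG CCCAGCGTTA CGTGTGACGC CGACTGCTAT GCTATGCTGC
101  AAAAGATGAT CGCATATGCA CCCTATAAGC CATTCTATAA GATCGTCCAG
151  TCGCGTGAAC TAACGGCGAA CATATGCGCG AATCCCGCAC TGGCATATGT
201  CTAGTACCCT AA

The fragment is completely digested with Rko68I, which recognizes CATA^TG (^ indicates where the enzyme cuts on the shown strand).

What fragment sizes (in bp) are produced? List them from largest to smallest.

Rko68I sites (CATATG) start at positions 113, 171, 194.
Rko68I cuts after base 4 of each site, so after positions 116, 174, 197.
Linear molecule, 3 cuts → 4 fragments:
  1–116 → 116 bp
  117–174 → 58 bp
  175–197 → 23 bp
  198–212 → 15 bp
Sorted largest to smallest: 116, 58, 23, 15 bp.

116, 58, 23, 15 bp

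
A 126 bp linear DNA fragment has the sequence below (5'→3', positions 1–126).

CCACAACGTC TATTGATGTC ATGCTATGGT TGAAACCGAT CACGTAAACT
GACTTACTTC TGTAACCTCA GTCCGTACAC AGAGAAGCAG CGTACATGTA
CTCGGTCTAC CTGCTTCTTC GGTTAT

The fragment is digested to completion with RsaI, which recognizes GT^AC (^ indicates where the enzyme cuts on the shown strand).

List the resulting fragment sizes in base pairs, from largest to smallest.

RsaI sites (GTAC) start at positions 75, 92, 98.
RsaI cuts after base 2 of each site, so after positions 76, 93, 99.
Linear molecule, 3 cuts → 4 fragments:
  1–76 → 76 bp
  77–93 → 17 bp
  94–99 → 6 bp
  100–126 → 27 bp
Sorted largest to smallest: 76, 27, 17, 6 bp.

76, 27, 17, 6 bp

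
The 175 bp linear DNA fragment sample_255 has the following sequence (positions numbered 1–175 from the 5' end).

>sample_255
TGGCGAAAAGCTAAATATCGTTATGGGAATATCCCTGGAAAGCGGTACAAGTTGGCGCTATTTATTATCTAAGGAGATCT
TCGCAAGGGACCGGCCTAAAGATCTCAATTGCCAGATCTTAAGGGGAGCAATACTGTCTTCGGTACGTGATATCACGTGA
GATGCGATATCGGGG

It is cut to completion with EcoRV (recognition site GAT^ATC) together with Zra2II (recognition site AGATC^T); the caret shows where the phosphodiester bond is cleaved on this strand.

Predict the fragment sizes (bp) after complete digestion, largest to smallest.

79, 33, 25, 17, 14, 7 bp

EcoRV sites (GATATC) start at positions 149, 166.
EcoRV cuts after base 3 of each site, so after positions 151, 168.
Zra2II sites (AGATCT) start at positions 75, 100, 114.
Zra2II cuts after base 5 of each site (before the last base), so after positions 79, 104, 118.
Combined cut positions: 79, 104, 118, 151, 168.
Linear molecule, 5 cuts → 6 fragments:
  1–79 → 79 bp
  80–104 → 25 bp
  105–118 → 14 bp
  119–151 → 33 bp
  152–168 → 17 bp
  169–175 → 7 bp
Sorted largest to smallest: 79, 33, 25, 17, 14, 7 bp.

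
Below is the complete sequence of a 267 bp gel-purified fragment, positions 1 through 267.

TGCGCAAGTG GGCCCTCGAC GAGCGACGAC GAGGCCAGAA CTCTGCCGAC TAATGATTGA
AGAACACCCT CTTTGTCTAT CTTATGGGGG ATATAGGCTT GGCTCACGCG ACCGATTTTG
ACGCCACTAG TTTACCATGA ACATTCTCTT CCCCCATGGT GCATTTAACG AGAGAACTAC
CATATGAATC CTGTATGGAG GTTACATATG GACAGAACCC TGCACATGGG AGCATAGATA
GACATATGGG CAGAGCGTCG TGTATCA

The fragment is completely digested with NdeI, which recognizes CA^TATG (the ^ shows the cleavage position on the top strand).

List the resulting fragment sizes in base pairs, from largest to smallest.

NdeI sites (CATATG) start at positions 181, 205, 243.
NdeI cuts after base 2 of each site, so after positions 182, 206, 244.
Linear molecule, 3 cuts → 4 fragments:
  1–182 → 182 bp
  183–206 → 24 bp
  207–244 → 38 bp
  245–267 → 23 bp
Sorted largest to smallest: 182, 38, 24, 23 bp.

182, 38, 24, 23 bp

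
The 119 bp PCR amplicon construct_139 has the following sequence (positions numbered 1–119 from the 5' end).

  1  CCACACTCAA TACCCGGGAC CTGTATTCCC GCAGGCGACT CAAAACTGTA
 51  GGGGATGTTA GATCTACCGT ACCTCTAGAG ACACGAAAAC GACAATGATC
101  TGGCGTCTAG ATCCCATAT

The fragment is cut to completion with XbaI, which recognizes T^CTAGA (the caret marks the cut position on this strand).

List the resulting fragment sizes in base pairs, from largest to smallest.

74, 32, 13 bp

XbaI sites (TCTAGA) start at positions 74, 106.
XbaI cuts after the first base of each site, so after positions 74, 106.
Linear molecule, 2 cuts → 3 fragments:
  1–74 → 74 bp
  75–106 → 32 bp
  107–119 → 13 bp
Sorted largest to smallest: 74, 32, 13 bp.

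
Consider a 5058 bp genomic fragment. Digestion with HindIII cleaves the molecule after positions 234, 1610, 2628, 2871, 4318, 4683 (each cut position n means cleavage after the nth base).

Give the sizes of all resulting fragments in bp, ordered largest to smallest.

Linear molecule, 6 cuts → 7 fragments:
  234 − 0 = 234 bp
  1610 − 234 = 1376 bp
  2628 − 1610 = 1018 bp
  2871 − 2628 = 243 bp
  4318 − 2871 = 1447 bp
  4683 − 4318 = 365 bp
  5058 − 4683 = 375 bp
Sorted largest to smallest: 1447, 1376, 1018, 375, 365, 243, 234 bp.

1447, 1376, 1018, 375, 365, 243, 234 bp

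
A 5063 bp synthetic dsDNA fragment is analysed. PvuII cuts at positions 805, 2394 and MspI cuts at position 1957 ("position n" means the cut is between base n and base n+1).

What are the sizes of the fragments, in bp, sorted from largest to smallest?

Combined cut positions (sorted): 805, 1957, 2394.
Linear molecule, 3 cuts → 4 fragments:
  805 − 0 = 805 bp
  1957 − 805 = 1152 bp
  2394 − 1957 = 437 bp
  5063 − 2394 = 2669 bp
Sorted largest to smallest: 2669, 1152, 805, 437 bp.

2669, 1152, 805, 437 bp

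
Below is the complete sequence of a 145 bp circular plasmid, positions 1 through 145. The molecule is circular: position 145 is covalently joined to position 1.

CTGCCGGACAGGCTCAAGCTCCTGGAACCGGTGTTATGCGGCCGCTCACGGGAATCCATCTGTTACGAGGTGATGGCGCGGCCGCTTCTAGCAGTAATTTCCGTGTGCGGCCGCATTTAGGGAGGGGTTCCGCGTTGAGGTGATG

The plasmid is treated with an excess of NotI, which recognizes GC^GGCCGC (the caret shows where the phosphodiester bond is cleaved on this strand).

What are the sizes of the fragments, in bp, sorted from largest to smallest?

76, 40, 29 bp

NotI sites (GCGGCCGC) start at positions 38, 78, 107.
NotI cuts after base 2 of each site, so after positions 39, 79, 108.
Circular molecule, 3 cuts → 3 fragments:
  40–79 → 40 bp
  80–108 → 29 bp
  109–145 then 1–39 → 37 + 39 = 76 bp
Sorted largest to smallest: 76, 40, 29 bp.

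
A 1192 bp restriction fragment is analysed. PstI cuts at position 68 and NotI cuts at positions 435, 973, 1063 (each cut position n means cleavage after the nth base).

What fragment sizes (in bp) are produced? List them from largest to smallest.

538, 367, 129, 90, 68 bp

Combined cut positions (sorted): 68, 435, 973, 1063.
Linear molecule, 4 cuts → 5 fragments:
  68 − 0 = 68 bp
  435 − 68 = 367 bp
  973 − 435 = 538 bp
  1063 − 973 = 90 bp
  1192 − 1063 = 129 bp
Sorted largest to smallest: 538, 367, 129, 90, 68 bp.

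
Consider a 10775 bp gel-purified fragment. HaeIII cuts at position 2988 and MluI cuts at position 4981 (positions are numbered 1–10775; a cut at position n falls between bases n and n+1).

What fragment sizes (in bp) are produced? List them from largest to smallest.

Combined cut positions (sorted): 2988, 4981.
Linear molecule, 2 cuts → 3 fragments:
  2988 − 0 = 2988 bp
  4981 − 2988 = 1993 bp
  10775 − 4981 = 5794 bp
Sorted largest to smallest: 5794, 2988, 1993 bp.

5794, 2988, 1993 bp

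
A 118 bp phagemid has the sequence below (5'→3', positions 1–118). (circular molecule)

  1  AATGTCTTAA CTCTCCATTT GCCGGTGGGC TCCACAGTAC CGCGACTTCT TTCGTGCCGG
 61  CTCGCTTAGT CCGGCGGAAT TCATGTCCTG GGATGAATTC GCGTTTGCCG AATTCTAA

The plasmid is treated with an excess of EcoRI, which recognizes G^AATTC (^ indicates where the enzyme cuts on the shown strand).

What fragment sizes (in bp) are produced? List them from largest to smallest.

EcoRI sites (GAATTC) start at positions 77, 95, 110.
EcoRI cuts after the first base of each site, so after positions 77, 95, 110.
Circular molecule, 3 cuts → 3 fragments:
  78–95 → 18 bp
  96–110 → 15 bp
  111–118 then 1–77 → 8 + 77 = 85 bp
Sorted largest to smallest: 85, 18, 15 bp.

85, 18, 15 bp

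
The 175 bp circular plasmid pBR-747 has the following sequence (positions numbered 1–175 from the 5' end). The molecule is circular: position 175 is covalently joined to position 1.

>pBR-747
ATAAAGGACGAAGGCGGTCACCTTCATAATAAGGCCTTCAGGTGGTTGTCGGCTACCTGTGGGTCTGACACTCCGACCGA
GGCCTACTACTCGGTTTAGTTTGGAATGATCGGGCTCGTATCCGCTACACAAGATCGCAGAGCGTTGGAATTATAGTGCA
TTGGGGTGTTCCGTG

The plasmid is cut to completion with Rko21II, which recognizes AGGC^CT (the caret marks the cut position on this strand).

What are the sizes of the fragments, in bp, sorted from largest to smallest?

Rko21II sites (AGGCCT) start at positions 32, 80.
Rko21II cuts after base 4 of each site, so after positions 35, 83.
Circular molecule, 2 cuts → 2 fragments:
  36–83 → 48 bp
  84–175 then 1–35 → 92 + 35 = 127 bp
Sorted largest to smallest: 127, 48 bp.

127, 48 bp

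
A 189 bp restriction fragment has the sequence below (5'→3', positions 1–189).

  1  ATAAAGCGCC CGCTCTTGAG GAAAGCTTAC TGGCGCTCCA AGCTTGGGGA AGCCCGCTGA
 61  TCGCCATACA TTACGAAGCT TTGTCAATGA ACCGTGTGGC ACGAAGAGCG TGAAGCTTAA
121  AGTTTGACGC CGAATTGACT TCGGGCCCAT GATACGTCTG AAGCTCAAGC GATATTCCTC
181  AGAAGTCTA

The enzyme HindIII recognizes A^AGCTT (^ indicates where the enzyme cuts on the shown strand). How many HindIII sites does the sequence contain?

AAGCTT occurs starting at positions 23, 40, 76, 113.
HindIII cuts at 4 sites.

4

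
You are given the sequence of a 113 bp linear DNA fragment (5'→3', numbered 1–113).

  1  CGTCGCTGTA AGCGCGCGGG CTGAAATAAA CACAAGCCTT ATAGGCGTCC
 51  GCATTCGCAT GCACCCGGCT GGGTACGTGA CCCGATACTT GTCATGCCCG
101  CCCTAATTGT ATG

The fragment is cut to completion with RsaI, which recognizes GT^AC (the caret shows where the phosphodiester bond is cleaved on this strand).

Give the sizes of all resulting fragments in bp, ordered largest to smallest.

74, 39 bp

The RsaI site (GTAC) starts at position 73.
RsaI cuts after base 2 of each site, so after position 74.
Linear molecule, 1 cut → 2 fragments:
  1–74 → 74 bp
  75–113 → 39 bp
Sorted largest to smallest: 74, 39 bp.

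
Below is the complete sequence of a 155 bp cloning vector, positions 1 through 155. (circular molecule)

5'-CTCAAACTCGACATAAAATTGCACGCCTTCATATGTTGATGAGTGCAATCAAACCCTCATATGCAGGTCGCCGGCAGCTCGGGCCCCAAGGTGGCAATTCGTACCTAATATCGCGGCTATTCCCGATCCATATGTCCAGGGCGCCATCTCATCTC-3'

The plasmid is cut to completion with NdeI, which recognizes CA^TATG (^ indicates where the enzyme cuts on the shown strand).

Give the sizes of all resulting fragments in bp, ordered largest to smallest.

71, 56, 28 bp

NdeI sites (CATATG) start at positions 30, 58, 129.
NdeI cuts after base 2 of each site, so after positions 31, 59, 130.
Circular molecule, 3 cuts → 3 fragments:
  32–59 → 28 bp
  60–130 → 71 bp
  131–155 then 1–31 → 25 + 31 = 56 bp
Sorted largest to smallest: 71, 56, 28 bp.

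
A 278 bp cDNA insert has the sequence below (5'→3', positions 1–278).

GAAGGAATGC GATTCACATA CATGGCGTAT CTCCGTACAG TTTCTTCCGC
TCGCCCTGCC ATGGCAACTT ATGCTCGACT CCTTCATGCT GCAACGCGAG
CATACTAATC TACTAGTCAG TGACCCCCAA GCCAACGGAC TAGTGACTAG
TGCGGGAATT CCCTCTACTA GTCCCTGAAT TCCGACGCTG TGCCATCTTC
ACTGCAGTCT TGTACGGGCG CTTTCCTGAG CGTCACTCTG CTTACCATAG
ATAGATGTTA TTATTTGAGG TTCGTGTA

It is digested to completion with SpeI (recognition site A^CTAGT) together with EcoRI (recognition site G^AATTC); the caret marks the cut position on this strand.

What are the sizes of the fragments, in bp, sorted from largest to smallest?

SpeI sites (ACTAGT) start at positions 112, 139, 146, 167.
SpeI cuts after the first base of each site, so after positions 112, 139, 146, 167.
EcoRI sites (GAATTC) start at positions 156, 177.
EcoRI cuts after the first base of each site, so after positions 156, 177.
Combined cut positions: 112, 139, 146, 156, 167, 177.
Linear molecule, 6 cuts → 7 fragments:
  1–112 → 112 bp
  113–139 → 27 bp
  140–146 → 7 bp
  147–156 → 10 bp
  157–167 → 11 bp
  168–177 → 10 bp
  178–278 → 101 bp
Sorted largest to smallest: 112, 101, 27, 11, 10, 10, 7 bp.

112, 101, 27, 11, 10, 10, 7 bp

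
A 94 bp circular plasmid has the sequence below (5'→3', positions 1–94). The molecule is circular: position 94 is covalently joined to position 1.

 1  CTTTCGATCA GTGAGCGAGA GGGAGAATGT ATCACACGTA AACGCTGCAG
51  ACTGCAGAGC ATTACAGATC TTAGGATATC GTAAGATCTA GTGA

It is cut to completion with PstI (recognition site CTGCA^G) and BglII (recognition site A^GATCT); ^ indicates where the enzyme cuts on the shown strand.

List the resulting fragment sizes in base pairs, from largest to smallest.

59, 18, 10, 7 bp

PstI sites (CTGCAG) start at positions 45, 52.
PstI cuts after base 5 of each site (before the last base), so after positions 49, 56.
BglII sites (AGATCT) start at positions 66, 84.
BglII cuts after the first base of each site, so after positions 66, 84.
Combined cut positions: 49, 56, 66, 84.
Circular molecule, 4 cuts → 4 fragments:
  50–56 → 7 bp
  57–66 → 10 bp
  67–84 → 18 bp
  85–94 then 1–49 → 10 + 49 = 59 bp
Sorted largest to smallest: 59, 18, 10, 7 bp.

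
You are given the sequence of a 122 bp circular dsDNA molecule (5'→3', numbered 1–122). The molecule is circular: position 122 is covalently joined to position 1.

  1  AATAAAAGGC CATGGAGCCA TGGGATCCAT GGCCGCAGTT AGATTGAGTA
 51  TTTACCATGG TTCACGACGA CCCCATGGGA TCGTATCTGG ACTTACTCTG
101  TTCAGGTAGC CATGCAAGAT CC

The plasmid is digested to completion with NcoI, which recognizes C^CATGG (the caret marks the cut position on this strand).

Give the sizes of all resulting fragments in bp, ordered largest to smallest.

59, 28, 18, 9, 8 bp

NcoI sites (CCATGG) start at positions 10, 18, 27, 55, 73.
NcoI cuts after the first base of each site, so after positions 10, 18, 27, 55, 73.
Circular molecule, 5 cuts → 5 fragments:
  11–18 → 8 bp
  19–27 → 9 bp
  28–55 → 28 bp
  56–73 → 18 bp
  74–122 then 1–10 → 49 + 10 = 59 bp
Sorted largest to smallest: 59, 28, 18, 9, 8 bp.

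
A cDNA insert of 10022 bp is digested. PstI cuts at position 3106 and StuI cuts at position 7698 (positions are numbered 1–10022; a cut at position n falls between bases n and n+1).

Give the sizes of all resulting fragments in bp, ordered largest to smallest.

4592, 3106, 2324 bp

Combined cut positions (sorted): 3106, 7698.
Linear molecule, 2 cuts → 3 fragments:
  3106 − 0 = 3106 bp
  7698 − 3106 = 4592 bp
  10022 − 7698 = 2324 bp
Sorted largest to smallest: 4592, 3106, 2324 bp.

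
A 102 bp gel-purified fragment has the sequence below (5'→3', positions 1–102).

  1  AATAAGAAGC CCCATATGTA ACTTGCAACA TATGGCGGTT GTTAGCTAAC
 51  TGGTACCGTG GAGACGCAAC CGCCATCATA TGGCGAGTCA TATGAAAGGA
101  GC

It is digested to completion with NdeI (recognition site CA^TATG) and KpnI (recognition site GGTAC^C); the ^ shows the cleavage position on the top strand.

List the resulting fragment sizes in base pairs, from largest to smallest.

NdeI sites (CATATG) start at positions 13, 29, 77, 89.
NdeI cuts after base 2 of each site, so after positions 14, 30, 78, 90.
The KpnI site (GGTACC) starts at position 52.
KpnI cuts after base 5 of each site (before the last base), so after position 56.
Combined cut positions: 14, 30, 56, 78, 90.
Linear molecule, 5 cuts → 6 fragments:
  1–14 → 14 bp
  15–30 → 16 bp
  31–56 → 26 bp
  57–78 → 22 bp
  79–90 → 12 bp
  91–102 → 12 bp
Sorted largest to smallest: 26, 22, 16, 14, 12, 12 bp.

26, 22, 16, 14, 12, 12 bp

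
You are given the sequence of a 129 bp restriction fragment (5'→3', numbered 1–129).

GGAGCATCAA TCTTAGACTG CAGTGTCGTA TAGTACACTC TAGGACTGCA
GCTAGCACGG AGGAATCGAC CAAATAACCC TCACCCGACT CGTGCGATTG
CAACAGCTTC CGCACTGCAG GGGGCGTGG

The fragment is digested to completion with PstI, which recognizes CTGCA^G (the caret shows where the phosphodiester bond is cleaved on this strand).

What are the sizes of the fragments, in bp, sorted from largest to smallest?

PstI sites (CTGCAG) start at positions 18, 46, 115.
PstI cuts after base 5 of each site (before the last base), so after positions 22, 50, 119.
Linear molecule, 3 cuts → 4 fragments:
  1–22 → 22 bp
  23–50 → 28 bp
  51–119 → 69 bp
  120–129 → 10 bp
Sorted largest to smallest: 69, 28, 22, 10 bp.

69, 28, 22, 10 bp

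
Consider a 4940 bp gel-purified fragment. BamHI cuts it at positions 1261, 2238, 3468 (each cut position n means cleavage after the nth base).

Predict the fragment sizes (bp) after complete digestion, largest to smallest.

Linear molecule, 3 cuts → 4 fragments:
  1261 − 0 = 1261 bp
  2238 − 1261 = 977 bp
  3468 − 2238 = 1230 bp
  4940 − 3468 = 1472 bp
Sorted largest to smallest: 1472, 1261, 1230, 977 bp.

1472, 1261, 1230, 977 bp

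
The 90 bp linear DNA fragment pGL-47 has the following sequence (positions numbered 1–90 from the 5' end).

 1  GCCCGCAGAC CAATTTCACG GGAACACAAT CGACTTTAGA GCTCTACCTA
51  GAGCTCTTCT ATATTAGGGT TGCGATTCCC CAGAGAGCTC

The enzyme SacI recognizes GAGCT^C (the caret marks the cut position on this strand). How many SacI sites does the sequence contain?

3

GAGCTC occurs starting at positions 39, 51, 85.
SacI cuts at 3 sites.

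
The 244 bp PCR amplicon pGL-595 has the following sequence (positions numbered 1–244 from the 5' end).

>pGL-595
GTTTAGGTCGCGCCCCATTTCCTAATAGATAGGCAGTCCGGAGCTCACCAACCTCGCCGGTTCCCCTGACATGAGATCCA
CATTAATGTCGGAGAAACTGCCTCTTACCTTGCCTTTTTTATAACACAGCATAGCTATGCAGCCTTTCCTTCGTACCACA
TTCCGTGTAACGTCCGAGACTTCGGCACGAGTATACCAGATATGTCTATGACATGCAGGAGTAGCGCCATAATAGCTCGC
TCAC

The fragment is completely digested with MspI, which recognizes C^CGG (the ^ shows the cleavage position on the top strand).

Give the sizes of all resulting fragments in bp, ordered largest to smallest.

187, 38, 19 bp

MspI sites (CCGG) start at positions 38, 57.
MspI cuts after the first base of each site, so after positions 38, 57.
Linear molecule, 2 cuts → 3 fragments:
  1–38 → 38 bp
  39–57 → 19 bp
  58–244 → 187 bp
Sorted largest to smallest: 187, 38, 19 bp.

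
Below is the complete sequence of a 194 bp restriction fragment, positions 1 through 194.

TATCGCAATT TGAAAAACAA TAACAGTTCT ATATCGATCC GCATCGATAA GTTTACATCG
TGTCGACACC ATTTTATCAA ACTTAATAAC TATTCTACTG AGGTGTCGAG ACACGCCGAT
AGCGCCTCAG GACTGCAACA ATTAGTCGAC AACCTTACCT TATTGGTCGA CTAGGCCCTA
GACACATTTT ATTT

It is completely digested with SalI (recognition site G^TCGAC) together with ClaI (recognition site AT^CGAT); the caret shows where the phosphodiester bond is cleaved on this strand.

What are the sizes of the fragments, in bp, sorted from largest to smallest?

SalI sites (GTCGAC) start at positions 62, 145, 166.
SalI cuts after the first base of each site, so after positions 62, 145, 166.
ClaI sites (ATCGAT) start at positions 33, 43.
ClaI cuts after base 2 of each site, so after positions 34, 44.
Combined cut positions: 34, 44, 62, 145, 166.
Linear molecule, 5 cuts → 6 fragments:
  1–34 → 34 bp
  35–44 → 10 bp
  45–62 → 18 bp
  63–145 → 83 bp
  146–166 → 21 bp
  167–194 → 28 bp
Sorted largest to smallest: 83, 34, 28, 21, 18, 10 bp.

83, 34, 28, 21, 18, 10 bp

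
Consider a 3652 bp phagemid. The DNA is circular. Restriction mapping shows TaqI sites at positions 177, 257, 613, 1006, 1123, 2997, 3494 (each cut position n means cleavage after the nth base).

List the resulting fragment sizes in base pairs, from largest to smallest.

Circular molecule, 7 cuts → 7 fragments:
  257 − 177 = 80 bp
  613 − 257 = 356 bp
  1006 − 613 = 393 bp
  1123 − 1006 = 117 bp
  2997 − 1123 = 1874 bp
  3494 − 2997 = 497 bp
  wrap: 3652 − 3494 + 177 = 335 bp
Sorted largest to smallest: 1874, 497, 393, 356, 335, 117, 80 bp.

1874, 497, 393, 356, 335, 117, 80 bp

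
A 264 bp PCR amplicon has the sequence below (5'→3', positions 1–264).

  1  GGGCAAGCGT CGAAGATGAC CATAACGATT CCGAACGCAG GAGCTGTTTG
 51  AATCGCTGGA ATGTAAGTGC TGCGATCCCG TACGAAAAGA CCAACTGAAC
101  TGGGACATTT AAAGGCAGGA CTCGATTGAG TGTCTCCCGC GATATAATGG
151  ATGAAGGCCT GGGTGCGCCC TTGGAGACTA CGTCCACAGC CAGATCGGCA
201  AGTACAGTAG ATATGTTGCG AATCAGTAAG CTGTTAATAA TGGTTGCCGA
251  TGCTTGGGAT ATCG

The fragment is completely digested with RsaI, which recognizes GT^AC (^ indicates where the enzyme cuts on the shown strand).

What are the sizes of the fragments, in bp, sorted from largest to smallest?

122, 81, 61 bp

RsaI sites (GTAC) start at positions 80, 202.
RsaI cuts after base 2 of each site, so after positions 81, 203.
Linear molecule, 2 cuts → 3 fragments:
  1–81 → 81 bp
  82–203 → 122 bp
  204–264 → 61 bp
Sorted largest to smallest: 122, 81, 61 bp.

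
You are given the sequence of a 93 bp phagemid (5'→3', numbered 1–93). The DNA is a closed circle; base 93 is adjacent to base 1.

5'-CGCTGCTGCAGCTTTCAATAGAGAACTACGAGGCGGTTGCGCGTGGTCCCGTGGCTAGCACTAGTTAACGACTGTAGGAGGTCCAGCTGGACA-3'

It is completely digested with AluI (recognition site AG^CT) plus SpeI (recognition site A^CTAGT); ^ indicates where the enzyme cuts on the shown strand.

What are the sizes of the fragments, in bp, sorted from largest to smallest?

AluI sites (AGCT) start at positions 10, 85.
AluI cuts after base 2 of each site, so after positions 11, 86.
The SpeI site (ACTAGT) starts at position 60.
SpeI cuts after the first base of each site, so after position 60.
Combined cut positions: 11, 60, 86.
Circular molecule, 3 cuts → 3 fragments:
  12–60 → 49 bp
  61–86 → 26 bp
  87–93 then 1–11 → 7 + 11 = 18 bp
Sorted largest to smallest: 49, 26, 18 bp.

49, 26, 18 bp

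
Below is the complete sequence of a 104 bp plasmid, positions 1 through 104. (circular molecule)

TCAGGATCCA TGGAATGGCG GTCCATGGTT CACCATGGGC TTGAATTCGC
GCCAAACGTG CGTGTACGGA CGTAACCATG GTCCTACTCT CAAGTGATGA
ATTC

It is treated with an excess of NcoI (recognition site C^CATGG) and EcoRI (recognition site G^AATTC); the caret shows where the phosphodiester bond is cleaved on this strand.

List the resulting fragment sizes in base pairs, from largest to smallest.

NcoI sites (CCATGG) start at positions 8, 23, 33, 76.
NcoI cuts after the first base of each site, so after positions 8, 23, 33, 76.
EcoRI sites (GAATTC) start at positions 43, 99.
EcoRI cuts after the first base of each site, so after positions 43, 99.
Combined cut positions: 8, 23, 33, 43, 76, 99.
Circular molecule, 6 cuts → 6 fragments:
  9–23 → 15 bp
  24–33 → 10 bp
  34–43 → 10 bp
  44–76 → 33 bp
  77–99 → 23 bp
  100–104 then 1–8 → 5 + 8 = 13 bp
Sorted largest to smallest: 33, 23, 15, 13, 10, 10 bp.

33, 23, 15, 13, 10, 10 bp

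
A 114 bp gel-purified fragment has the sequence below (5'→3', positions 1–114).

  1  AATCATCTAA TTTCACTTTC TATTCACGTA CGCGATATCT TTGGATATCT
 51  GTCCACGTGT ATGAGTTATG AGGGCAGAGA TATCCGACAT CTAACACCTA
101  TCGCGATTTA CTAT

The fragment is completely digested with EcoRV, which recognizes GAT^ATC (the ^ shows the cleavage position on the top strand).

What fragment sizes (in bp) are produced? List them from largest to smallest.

EcoRV sites (GATATC) start at positions 34, 44, 79.
EcoRV cuts after base 3 of each site, so after positions 36, 46, 81.
Linear molecule, 3 cuts → 4 fragments:
  1–36 → 36 bp
  37–46 → 10 bp
  47–81 → 35 bp
  82–114 → 33 bp
Sorted largest to smallest: 36, 35, 33, 10 bp.

36, 35, 33, 10 bp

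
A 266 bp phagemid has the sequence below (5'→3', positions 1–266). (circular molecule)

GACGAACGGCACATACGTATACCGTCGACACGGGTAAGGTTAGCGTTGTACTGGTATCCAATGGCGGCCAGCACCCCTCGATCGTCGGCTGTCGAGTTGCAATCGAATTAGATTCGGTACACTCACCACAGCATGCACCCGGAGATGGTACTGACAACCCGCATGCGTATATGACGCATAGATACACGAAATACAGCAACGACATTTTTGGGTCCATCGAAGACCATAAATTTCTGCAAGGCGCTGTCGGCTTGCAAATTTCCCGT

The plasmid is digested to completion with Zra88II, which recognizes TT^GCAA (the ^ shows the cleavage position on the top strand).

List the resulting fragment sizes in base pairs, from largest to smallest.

Zra88II sites (TTGCAA) start at positions 97, 252.
Zra88II cuts after base 2 of each site, so after positions 98, 253.
Circular molecule, 2 cuts → 2 fragments:
  99–253 → 155 bp
  254–266 then 1–98 → 13 + 98 = 111 bp
Sorted largest to smallest: 155, 111 bp.

155, 111 bp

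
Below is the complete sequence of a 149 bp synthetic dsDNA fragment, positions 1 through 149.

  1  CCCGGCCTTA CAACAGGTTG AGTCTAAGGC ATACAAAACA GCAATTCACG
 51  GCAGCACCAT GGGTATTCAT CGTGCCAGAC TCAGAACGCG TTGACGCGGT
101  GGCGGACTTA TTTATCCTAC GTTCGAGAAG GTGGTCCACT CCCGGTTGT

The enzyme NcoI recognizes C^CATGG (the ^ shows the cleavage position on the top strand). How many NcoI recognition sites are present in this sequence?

CCATGG occurs starting at position 57.
NcoI cuts at 1 site.

1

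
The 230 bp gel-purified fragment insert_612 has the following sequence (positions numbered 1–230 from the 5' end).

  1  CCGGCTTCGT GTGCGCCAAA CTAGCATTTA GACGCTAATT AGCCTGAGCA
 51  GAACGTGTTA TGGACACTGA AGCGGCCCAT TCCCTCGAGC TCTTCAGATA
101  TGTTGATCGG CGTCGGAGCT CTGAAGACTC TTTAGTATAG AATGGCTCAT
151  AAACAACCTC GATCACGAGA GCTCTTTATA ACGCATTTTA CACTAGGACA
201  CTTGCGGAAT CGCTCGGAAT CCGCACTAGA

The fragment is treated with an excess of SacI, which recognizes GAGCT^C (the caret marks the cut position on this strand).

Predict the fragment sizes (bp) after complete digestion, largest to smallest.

91, 57, 53, 29 bp

SacI sites (GAGCTC) start at positions 87, 116, 169.
SacI cuts after base 5 of each site (before the last base), so after positions 91, 120, 173.
Linear molecule, 3 cuts → 4 fragments:
  1–91 → 91 bp
  92–120 → 29 bp
  121–173 → 53 bp
  174–230 → 57 bp
Sorted largest to smallest: 91, 57, 53, 29 bp.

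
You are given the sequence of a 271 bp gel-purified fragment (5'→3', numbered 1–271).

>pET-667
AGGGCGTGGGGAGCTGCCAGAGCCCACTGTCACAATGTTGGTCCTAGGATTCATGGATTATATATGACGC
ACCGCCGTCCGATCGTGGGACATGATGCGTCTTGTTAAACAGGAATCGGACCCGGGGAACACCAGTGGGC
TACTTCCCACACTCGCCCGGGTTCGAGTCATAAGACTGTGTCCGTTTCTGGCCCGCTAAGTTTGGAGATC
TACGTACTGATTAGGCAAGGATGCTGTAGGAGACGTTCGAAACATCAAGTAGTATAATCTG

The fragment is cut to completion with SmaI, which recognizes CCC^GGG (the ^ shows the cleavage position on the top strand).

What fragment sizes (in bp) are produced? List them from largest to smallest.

SmaI sites (CCCGGG) start at positions 121, 156.
SmaI cuts after base 3 of each site, so after positions 123, 158.
Linear molecule, 2 cuts → 3 fragments:
  1–123 → 123 bp
  124–158 → 35 bp
  159–271 → 113 bp
Sorted largest to smallest: 123, 113, 35 bp.

123, 113, 35 bp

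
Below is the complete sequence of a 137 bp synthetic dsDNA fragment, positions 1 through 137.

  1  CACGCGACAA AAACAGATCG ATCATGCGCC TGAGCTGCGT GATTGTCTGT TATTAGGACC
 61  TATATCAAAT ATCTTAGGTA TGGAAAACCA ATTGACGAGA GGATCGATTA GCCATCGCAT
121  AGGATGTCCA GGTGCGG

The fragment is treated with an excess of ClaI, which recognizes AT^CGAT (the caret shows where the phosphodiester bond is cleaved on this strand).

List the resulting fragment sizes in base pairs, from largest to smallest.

ClaI sites (ATCGAT) start at positions 17, 103.
ClaI cuts after base 2 of each site, so after positions 18, 104.
Linear molecule, 2 cuts → 3 fragments:
  1–18 → 18 bp
  19–104 → 86 bp
  105–137 → 33 bp
Sorted largest to smallest: 86, 33, 18 bp.

86, 33, 18 bp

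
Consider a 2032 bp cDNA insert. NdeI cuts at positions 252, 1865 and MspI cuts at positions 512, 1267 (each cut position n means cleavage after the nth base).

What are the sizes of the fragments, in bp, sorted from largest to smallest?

Combined cut positions (sorted): 252, 512, 1267, 1865.
Linear molecule, 4 cuts → 5 fragments:
  252 − 0 = 252 bp
  512 − 252 = 260 bp
  1267 − 512 = 755 bp
  1865 − 1267 = 598 bp
  2032 − 1865 = 167 bp
Sorted largest to smallest: 755, 598, 260, 252, 167 bp.

755, 598, 260, 252, 167 bp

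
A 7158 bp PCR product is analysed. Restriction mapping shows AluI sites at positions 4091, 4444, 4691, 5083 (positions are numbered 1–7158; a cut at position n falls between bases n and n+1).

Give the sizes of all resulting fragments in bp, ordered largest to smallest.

Linear molecule, 4 cuts → 5 fragments:
  4091 − 0 = 4091 bp
  4444 − 4091 = 353 bp
  4691 − 4444 = 247 bp
  5083 − 4691 = 392 bp
  7158 − 5083 = 2075 bp
Sorted largest to smallest: 4091, 2075, 392, 353, 247 bp.

4091, 2075, 392, 353, 247 bp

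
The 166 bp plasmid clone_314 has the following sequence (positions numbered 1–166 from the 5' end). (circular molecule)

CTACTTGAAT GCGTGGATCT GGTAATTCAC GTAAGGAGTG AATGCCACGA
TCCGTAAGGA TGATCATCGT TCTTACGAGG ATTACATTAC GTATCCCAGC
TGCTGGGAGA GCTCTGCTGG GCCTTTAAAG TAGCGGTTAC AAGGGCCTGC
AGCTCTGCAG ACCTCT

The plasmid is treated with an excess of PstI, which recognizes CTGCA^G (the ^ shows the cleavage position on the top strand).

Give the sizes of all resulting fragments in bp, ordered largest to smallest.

PstI sites (CTGCAG) start at positions 147, 155.
PstI cuts after base 5 of each site (before the last base), so after positions 151, 159.
Circular molecule, 2 cuts → 2 fragments:
  152–159 → 8 bp
  160–166 then 1–151 → 7 + 151 = 158 bp
Sorted largest to smallest: 158, 8 bp.

158, 8 bp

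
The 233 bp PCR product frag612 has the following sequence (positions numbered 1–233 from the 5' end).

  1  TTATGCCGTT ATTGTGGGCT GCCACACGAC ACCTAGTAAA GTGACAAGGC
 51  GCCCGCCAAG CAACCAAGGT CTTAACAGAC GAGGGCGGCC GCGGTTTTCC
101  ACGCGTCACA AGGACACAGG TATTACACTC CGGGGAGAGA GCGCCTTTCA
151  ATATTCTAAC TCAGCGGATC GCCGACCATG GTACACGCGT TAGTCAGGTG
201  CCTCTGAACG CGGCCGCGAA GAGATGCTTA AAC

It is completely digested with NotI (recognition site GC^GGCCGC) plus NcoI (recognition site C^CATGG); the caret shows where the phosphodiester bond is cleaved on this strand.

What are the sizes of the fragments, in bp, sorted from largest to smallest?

90, 86, 35, 22 bp

NotI sites (GCGGCCGC) start at positions 85, 210.
NotI cuts after base 2 of each site, so after positions 86, 211.
The NcoI site (CCATGG) starts at position 176.
NcoI cuts after the first base of each site, so after position 176.
Combined cut positions: 86, 176, 211.
Linear molecule, 3 cuts → 4 fragments:
  1–86 → 86 bp
  87–176 → 90 bp
  177–211 → 35 bp
  212–233 → 22 bp
Sorted largest to smallest: 90, 86, 35, 22 bp.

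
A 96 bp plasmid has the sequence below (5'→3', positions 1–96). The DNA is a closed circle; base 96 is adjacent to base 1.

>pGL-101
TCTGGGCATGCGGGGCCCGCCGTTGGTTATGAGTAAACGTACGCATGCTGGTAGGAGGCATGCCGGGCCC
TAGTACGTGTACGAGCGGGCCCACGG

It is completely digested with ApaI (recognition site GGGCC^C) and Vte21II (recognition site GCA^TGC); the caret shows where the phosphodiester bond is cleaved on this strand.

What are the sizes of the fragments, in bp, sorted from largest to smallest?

ApaI sites (GGGCCC) start at positions 13, 65, 87.
ApaI cuts after base 5 of each site (before the last base), so after positions 17, 69, 91.
Vte21II sites (GCATGC) start at positions 6, 43, 58.
Vte21II cuts after base 3 of each site, so after positions 8, 45, 60.
Combined cut positions: 8, 17, 45, 60, 69, 91.
Circular molecule, 6 cuts → 6 fragments:
  9–17 → 9 bp
  18–45 → 28 bp
  46–60 → 15 bp
  61–69 → 9 bp
  70–91 → 22 bp
  92–96 then 1–8 → 5 + 8 = 13 bp
Sorted largest to smallest: 28, 22, 15, 13, 9, 9 bp.

28, 22, 15, 13, 9, 9 bp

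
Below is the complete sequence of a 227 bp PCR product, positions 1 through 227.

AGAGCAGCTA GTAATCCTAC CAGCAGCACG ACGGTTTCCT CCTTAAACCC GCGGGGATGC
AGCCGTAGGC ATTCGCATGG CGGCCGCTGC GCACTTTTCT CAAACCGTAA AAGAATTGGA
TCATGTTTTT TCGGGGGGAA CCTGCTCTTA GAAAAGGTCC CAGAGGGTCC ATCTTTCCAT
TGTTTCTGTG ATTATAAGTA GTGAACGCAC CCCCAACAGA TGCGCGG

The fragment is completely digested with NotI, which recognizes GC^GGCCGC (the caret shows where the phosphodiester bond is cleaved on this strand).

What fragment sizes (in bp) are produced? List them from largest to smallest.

The NotI site (GCGGCCGC) starts at position 80.
NotI cuts after base 2 of each site, so after position 81.
Linear molecule, 1 cut → 2 fragments:
  1–81 → 81 bp
  82–227 → 146 bp
Sorted largest to smallest: 146, 81 bp.

146, 81 bp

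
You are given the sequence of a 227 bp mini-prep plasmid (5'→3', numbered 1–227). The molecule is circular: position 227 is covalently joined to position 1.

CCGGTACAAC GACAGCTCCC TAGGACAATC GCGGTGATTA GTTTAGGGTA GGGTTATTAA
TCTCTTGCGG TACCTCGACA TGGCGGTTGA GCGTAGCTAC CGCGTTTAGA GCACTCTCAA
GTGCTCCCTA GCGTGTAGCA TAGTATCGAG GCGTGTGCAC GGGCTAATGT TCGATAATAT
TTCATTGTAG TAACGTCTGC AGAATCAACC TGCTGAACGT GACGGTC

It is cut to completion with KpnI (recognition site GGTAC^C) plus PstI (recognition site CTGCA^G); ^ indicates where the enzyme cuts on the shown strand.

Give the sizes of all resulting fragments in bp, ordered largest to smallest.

128, 99 bp

The KpnI site (GGTACC) starts at position 69.
KpnI cuts after base 5 of each site (before the last base), so after position 73.
The PstI site (CTGCAG) starts at position 197.
PstI cuts after base 5 of each site (before the last base), so after position 201.
Combined cut positions: 73, 201.
Circular molecule, 2 cuts → 2 fragments:
  74–201 → 128 bp
  202–227 then 1–73 → 26 + 73 = 99 bp
Sorted largest to smallest: 128, 99 bp.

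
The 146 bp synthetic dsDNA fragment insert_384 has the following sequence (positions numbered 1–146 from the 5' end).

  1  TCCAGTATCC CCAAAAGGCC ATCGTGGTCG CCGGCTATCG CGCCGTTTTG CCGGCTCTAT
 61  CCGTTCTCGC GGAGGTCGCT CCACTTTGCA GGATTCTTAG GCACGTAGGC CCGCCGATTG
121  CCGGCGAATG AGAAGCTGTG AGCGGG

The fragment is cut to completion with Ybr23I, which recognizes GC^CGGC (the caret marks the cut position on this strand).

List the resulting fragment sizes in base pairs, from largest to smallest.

Ybr23I sites (GCCGGC) start at positions 30, 50, 120.
Ybr23I cuts after base 2 of each site, so after positions 31, 51, 121.
Linear molecule, 3 cuts → 4 fragments:
  1–31 → 31 bp
  32–51 → 20 bp
  52–121 → 70 bp
  122–146 → 25 bp
Sorted largest to smallest: 70, 31, 25, 20 bp.

70, 31, 25, 20 bp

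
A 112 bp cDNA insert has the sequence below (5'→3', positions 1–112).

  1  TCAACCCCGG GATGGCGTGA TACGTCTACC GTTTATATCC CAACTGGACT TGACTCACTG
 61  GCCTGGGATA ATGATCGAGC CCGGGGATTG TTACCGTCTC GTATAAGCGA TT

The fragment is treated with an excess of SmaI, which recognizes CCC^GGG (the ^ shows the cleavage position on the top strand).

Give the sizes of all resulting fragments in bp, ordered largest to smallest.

74, 30, 8 bp

SmaI sites (CCCGGG) start at positions 6, 80.
SmaI cuts after base 3 of each site, so after positions 8, 82.
Linear molecule, 2 cuts → 3 fragments:
  1–8 → 8 bp
  9–82 → 74 bp
  83–112 → 30 bp
Sorted largest to smallest: 74, 30, 8 bp.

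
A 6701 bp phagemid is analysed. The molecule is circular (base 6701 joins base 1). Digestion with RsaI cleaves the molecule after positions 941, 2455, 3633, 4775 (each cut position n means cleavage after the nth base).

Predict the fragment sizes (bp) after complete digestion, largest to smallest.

Circular molecule, 4 cuts → 4 fragments:
  2455 − 941 = 1514 bp
  3633 − 2455 = 1178 bp
  4775 − 3633 = 1142 bp
  wrap: 6701 − 4775 + 941 = 2867 bp
Sorted largest to smallest: 2867, 1514, 1178, 1142 bp.

2867, 1514, 1178, 1142 bp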